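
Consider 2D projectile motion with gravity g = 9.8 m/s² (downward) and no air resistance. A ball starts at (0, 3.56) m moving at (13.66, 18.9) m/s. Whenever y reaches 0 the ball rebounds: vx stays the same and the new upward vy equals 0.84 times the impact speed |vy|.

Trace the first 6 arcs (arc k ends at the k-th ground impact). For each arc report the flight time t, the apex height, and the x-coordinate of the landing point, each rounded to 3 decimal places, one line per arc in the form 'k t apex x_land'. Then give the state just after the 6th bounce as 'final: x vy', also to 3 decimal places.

Arc 1: start y=3.560, vy=18.900 → t=4.037, apex=21.785, x_land=55.147, impact vy=-20.664
  bounce: vy ← 0.84·20.664 = 17.357
Arc 2: start y=0.000, vy=17.357 → t=3.542, apex=15.371, x_land=103.535, impact vy=-17.357
  bounce: vy ← 0.84·17.357 = 14.580
Arc 3: start y=0.000, vy=14.580 → t=2.976, apex=10.846, x_land=144.181, impact vy=-14.580
  bounce: vy ← 0.84·14.580 = 12.247
Arc 4: start y=0.000, vy=12.247 → t=2.499, apex=7.653, x_land=178.324, impact vy=-12.247
  bounce: vy ← 0.84·12.247 = 10.288
Arc 5: start y=0.000, vy=10.288 → t=2.100, apex=5.400, x_land=207.004, impact vy=-10.288
  bounce: vy ← 0.84·10.288 = 8.642
Arc 6: start y=0.000, vy=8.642 → t=1.764, apex=3.810, x_land=231.095, impact vy=-8.642
  bounce: vy ← 0.84·8.642 = 7.259

1 4.037 21.785 55.147
2 3.542 15.371 103.535
3 2.976 10.846 144.181
4 2.499 7.653 178.324
5 2.100 5.400 207.004
6 1.764 3.810 231.095
final: 231.095 7.259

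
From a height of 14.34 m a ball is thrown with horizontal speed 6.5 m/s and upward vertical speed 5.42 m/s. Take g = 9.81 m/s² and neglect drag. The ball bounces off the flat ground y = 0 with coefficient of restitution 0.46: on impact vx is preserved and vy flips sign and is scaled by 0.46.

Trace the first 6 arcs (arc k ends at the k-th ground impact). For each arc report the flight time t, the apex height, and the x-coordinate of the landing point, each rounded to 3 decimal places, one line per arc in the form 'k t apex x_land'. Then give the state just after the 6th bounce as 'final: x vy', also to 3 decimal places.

Arc 1: start y=14.340, vy=5.420 → t=2.349, apex=15.837, x_land=15.271, impact vy=-17.627
  bounce: vy ← 0.46·17.627 = 8.109
Arc 2: start y=0.000, vy=8.109 → t=1.653, apex=3.351, x_land=26.016, impact vy=-8.109
  bounce: vy ← 0.46·8.109 = 3.730
Arc 3: start y=0.000, vy=3.730 → t=0.760, apex=0.709, x_land=30.959, impact vy=-3.730
  bounce: vy ← 0.46·3.730 = 1.716
Arc 4: start y=0.000, vy=1.716 → t=0.350, apex=0.150, x_land=33.233, impact vy=-1.716
  bounce: vy ← 0.46·1.716 = 0.789
Arc 5: start y=0.000, vy=0.789 → t=0.161, apex=0.032, x_land=34.279, impact vy=-0.789
  bounce: vy ← 0.46·0.789 = 0.363
Arc 6: start y=0.000, vy=0.363 → t=0.074, apex=0.007, x_land=34.760, impact vy=-0.363
  bounce: vy ← 0.46·0.363 = 0.167

1 2.349 15.837 15.271
2 1.653 3.351 26.016
3 0.760 0.709 30.959
4 0.350 0.150 33.233
5 0.161 0.032 34.279
6 0.074 0.007 34.760
final: 34.760 0.167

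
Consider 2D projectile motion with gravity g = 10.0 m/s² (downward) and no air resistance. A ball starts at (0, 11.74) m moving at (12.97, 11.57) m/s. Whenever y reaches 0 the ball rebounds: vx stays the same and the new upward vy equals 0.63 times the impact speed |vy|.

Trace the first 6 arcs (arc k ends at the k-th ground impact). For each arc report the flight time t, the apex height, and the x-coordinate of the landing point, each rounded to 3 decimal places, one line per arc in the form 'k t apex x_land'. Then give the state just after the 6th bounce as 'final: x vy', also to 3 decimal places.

Arc 1: start y=11.740, vy=11.570 → t=3.077, apex=18.433, x_land=39.910, impact vy=-19.201
  bounce: vy ← 0.63·19.201 = 12.096
Arc 2: start y=0.000, vy=12.096 → t=2.419, apex=7.316, x_land=71.288, impact vy=-12.096
  bounce: vy ← 0.63·12.096 = 7.621
Arc 3: start y=0.000, vy=7.621 → t=1.524, apex=2.904, x_land=91.056, impact vy=-7.621
  bounce: vy ← 0.63·7.621 = 4.801
Arc 4: start y=0.000, vy=4.801 → t=0.960, apex=1.153, x_land=103.510, impact vy=-4.801
  bounce: vy ← 0.63·4.801 = 3.025
Arc 5: start y=0.000, vy=3.025 → t=0.605, apex=0.457, x_land=111.356, impact vy=-3.025
  bounce: vy ← 0.63·3.025 = 1.906
Arc 6: start y=0.000, vy=1.906 → t=0.381, apex=0.182, x_land=116.299, impact vy=-1.906
  bounce: vy ← 0.63·1.906 = 1.200

1 3.077 18.433 39.910
2 2.419 7.316 71.288
3 1.524 2.904 91.056
4 0.960 1.153 103.510
5 0.605 0.457 111.356
6 0.381 0.182 116.299
final: 116.299 1.200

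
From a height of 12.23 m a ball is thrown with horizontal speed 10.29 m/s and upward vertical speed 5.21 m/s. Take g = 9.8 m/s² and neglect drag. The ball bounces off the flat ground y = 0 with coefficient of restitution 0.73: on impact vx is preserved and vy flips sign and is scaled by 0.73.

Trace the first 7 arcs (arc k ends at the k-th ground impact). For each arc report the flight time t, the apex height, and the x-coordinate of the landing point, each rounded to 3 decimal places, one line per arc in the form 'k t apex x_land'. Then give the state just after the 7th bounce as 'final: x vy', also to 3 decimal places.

1 2.199 13.615 22.623
2 2.434 7.255 47.665
3 1.777 3.866 65.946
4 1.297 2.060 79.292
5 0.947 1.098 89.033
6 0.691 0.585 96.145
7 0.505 0.312 101.337
final: 101.337 1.805

Arc 1: start y=12.230, vy=5.210 → t=2.199, apex=13.615, x_land=22.623, impact vy=-16.336
  bounce: vy ← 0.73·16.336 = 11.925
Arc 2: start y=0.000, vy=11.925 → t=2.434, apex=7.255, x_land=47.665, impact vy=-11.925
  bounce: vy ← 0.73·11.925 = 8.705
Arc 3: start y=0.000, vy=8.705 → t=1.777, apex=3.866, x_land=65.946, impact vy=-8.705
  bounce: vy ← 0.73·8.705 = 6.355
Arc 4: start y=0.000, vy=6.355 → t=1.297, apex=2.060, x_land=79.292, impact vy=-6.355
  bounce: vy ← 0.73·6.355 = 4.639
Arc 5: start y=0.000, vy=4.639 → t=0.947, apex=1.098, x_land=89.033, impact vy=-4.639
  bounce: vy ← 0.73·4.639 = 3.386
Arc 6: start y=0.000, vy=3.386 → t=0.691, apex=0.585, x_land=96.145, impact vy=-3.386
  bounce: vy ← 0.73·3.386 = 2.472
Arc 7: start y=0.000, vy=2.472 → t=0.505, apex=0.312, x_land=101.337, impact vy=-2.472
  bounce: vy ← 0.73·2.472 = 1.805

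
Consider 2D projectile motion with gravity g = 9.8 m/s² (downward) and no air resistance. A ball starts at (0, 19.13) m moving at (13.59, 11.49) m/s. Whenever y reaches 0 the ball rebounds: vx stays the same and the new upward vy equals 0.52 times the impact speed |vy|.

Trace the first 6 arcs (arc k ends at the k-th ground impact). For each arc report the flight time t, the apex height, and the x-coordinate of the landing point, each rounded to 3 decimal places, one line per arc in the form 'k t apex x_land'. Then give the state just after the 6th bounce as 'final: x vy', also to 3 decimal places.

1 3.470 25.866 47.157
2 2.389 6.994 79.630
3 1.243 1.891 96.516
4 0.646 0.511 105.296
5 0.336 0.138 109.862
6 0.175 0.037 112.236
final: 112.236 0.445

Arc 1: start y=19.130, vy=11.490 → t=3.470, apex=25.866, x_land=47.157, impact vy=-22.516
  bounce: vy ← 0.52·22.516 = 11.708
Arc 2: start y=0.000, vy=11.708 → t=2.389, apex=6.994, x_land=79.630, impact vy=-11.708
  bounce: vy ← 0.52·11.708 = 6.088
Arc 3: start y=0.000, vy=6.088 → t=1.243, apex=1.891, x_land=96.516, impact vy=-6.088
  bounce: vy ← 0.52·6.088 = 3.166
Arc 4: start y=0.000, vy=3.166 → t=0.646, apex=0.511, x_land=105.296, impact vy=-3.166
  bounce: vy ← 0.52·3.166 = 1.646
Arc 5: start y=0.000, vy=1.646 → t=0.336, apex=0.138, x_land=109.862, impact vy=-1.646
  bounce: vy ← 0.52·1.646 = 0.856
Arc 6: start y=0.000, vy=0.856 → t=0.175, apex=0.037, x_land=112.236, impact vy=-0.856
  bounce: vy ← 0.52·0.856 = 0.445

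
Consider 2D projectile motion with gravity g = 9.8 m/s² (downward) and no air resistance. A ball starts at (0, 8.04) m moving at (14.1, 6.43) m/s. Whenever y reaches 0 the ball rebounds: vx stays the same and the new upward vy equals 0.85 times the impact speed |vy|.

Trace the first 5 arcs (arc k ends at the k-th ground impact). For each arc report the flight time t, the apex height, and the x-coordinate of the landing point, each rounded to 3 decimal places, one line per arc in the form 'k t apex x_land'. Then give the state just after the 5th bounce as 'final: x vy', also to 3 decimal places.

Arc 1: start y=8.040, vy=6.430 → t=2.095, apex=10.149, x_land=29.544, impact vy=-14.104
  bounce: vy ← 0.85·14.104 = 11.989
Arc 2: start y=0.000, vy=11.989 → t=2.447, apex=7.333, x_land=64.042, impact vy=-11.989
  bounce: vy ← 0.85·11.989 = 10.190
Arc 3: start y=0.000, vy=10.190 → t=2.080, apex=5.298, x_land=93.365, impact vy=-10.190
  bounce: vy ← 0.85·10.190 = 8.662
Arc 4: start y=0.000, vy=8.662 → t=1.768, apex=3.828, x_land=118.290, impact vy=-8.662
  bounce: vy ← 0.85·8.662 = 7.362
Arc 5: start y=0.000, vy=7.362 → t=1.503, apex=2.766, x_land=139.476, impact vy=-7.362
  bounce: vy ← 0.85·7.362 = 6.258

1 2.095 10.149 29.544
2 2.447 7.333 64.042
3 2.080 5.298 93.365
4 1.768 3.828 118.290
5 1.503 2.766 139.476
final: 139.476 6.258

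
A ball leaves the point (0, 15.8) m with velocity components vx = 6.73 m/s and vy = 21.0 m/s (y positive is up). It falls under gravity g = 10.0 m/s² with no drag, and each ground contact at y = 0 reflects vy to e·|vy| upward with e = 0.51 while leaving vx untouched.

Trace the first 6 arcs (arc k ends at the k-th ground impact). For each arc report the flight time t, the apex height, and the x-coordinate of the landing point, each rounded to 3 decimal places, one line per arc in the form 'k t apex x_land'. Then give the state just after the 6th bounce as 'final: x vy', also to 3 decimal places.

1 4.851 37.850 32.650
2 2.806 9.845 51.537
3 1.431 2.561 61.169
4 0.730 0.666 66.082
5 0.372 0.173 68.587
6 0.190 0.045 69.865
final: 69.865 0.484

Arc 1: start y=15.800, vy=21.000 → t=4.851, apex=37.850, x_land=32.650, impact vy=-27.514
  bounce: vy ← 0.51·27.514 = 14.032
Arc 2: start y=0.000, vy=14.032 → t=2.806, apex=9.845, x_land=51.537, impact vy=-14.032
  bounce: vy ← 0.51·14.032 = 7.156
Arc 3: start y=0.000, vy=7.156 → t=1.431, apex=2.561, x_land=61.169, impact vy=-7.156
  bounce: vy ← 0.51·7.156 = 3.650
Arc 4: start y=0.000, vy=3.650 → t=0.730, apex=0.666, x_land=66.082, impact vy=-3.650
  bounce: vy ← 0.51·3.650 = 1.861
Arc 5: start y=0.000, vy=1.861 → t=0.372, apex=0.173, x_land=68.587, impact vy=-1.861
  bounce: vy ← 0.51·1.861 = 0.949
Arc 6: start y=0.000, vy=0.949 → t=0.190, apex=0.045, x_land=69.865, impact vy=-0.949
  bounce: vy ← 0.51·0.949 = 0.484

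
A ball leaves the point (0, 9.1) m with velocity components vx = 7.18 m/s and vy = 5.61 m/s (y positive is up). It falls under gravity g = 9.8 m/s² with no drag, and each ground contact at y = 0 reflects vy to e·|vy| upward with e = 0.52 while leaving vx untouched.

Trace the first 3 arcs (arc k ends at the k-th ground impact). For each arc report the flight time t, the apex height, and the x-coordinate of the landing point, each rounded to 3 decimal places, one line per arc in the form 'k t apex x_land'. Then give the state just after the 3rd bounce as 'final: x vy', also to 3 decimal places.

1 2.051 10.706 14.723
2 1.537 2.895 25.761
3 0.799 0.783 31.500
final: 31.500 2.037

Arc 1: start y=9.100, vy=5.610 → t=2.051, apex=10.706, x_land=14.723, impact vy=-14.486
  bounce: vy ← 0.52·14.486 = 7.533
Arc 2: start y=0.000, vy=7.533 → t=1.537, apex=2.895, x_land=25.761, impact vy=-7.533
  bounce: vy ← 0.52·7.533 = 3.917
Arc 3: start y=0.000, vy=3.917 → t=0.799, apex=0.783, x_land=31.500, impact vy=-3.917
  bounce: vy ← 0.52·3.917 = 2.037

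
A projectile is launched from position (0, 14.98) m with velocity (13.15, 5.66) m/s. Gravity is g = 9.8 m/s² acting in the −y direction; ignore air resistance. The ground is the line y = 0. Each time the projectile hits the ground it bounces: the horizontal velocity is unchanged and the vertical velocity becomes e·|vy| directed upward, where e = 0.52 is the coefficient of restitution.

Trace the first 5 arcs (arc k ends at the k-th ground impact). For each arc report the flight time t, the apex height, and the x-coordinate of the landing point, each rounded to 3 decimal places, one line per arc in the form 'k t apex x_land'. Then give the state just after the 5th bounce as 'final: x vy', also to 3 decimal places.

Arc 1: start y=14.980, vy=5.660 → t=2.419, apex=16.614, x_land=31.809, impact vy=-18.046
  bounce: vy ← 0.52·18.046 = 9.384
Arc 2: start y=0.000, vy=9.384 → t=1.915, apex=4.493, x_land=56.992, impact vy=-9.384
  bounce: vy ← 0.52·9.384 = 4.880
Arc 3: start y=0.000, vy=4.880 → t=0.996, apex=1.215, x_land=70.087, impact vy=-4.880
  bounce: vy ← 0.52·4.880 = 2.537
Arc 4: start y=0.000, vy=2.537 → t=0.518, apex=0.328, x_land=76.896, impact vy=-2.537
  bounce: vy ← 0.52·2.537 = 1.319
Arc 5: start y=0.000, vy=1.319 → t=0.269, apex=0.089, x_land=80.437, impact vy=-1.319
  bounce: vy ← 0.52·1.319 = 0.686

1 2.419 16.614 31.809
2 1.915 4.493 56.992
3 0.996 1.215 70.087
4 0.518 0.328 76.896
5 0.269 0.089 80.437
final: 80.437 0.686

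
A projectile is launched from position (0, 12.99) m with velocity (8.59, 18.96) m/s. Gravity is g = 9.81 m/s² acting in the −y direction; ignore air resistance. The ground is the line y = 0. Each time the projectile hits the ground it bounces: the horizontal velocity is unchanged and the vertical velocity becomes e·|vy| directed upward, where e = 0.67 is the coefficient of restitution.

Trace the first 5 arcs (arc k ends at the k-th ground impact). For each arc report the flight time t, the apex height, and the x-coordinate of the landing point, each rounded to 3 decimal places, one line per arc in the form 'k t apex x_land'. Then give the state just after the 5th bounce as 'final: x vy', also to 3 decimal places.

Arc 1: start y=12.990, vy=18.960 → t=4.459, apex=31.312, x_land=38.306, impact vy=-24.786
  bounce: vy ← 0.67·24.786 = 16.607
Arc 2: start y=0.000, vy=16.607 → t=3.386, apex=14.056, x_land=67.388, impact vy=-16.607
  bounce: vy ← 0.67·16.607 = 11.126
Arc 3: start y=0.000, vy=11.126 → t=2.268, apex=6.310, x_land=86.874, impact vy=-11.126
  bounce: vy ← 0.67·11.126 = 7.455
Arc 4: start y=0.000, vy=7.455 → t=1.520, apex=2.832, x_land=99.929, impact vy=-7.455
  bounce: vy ← 0.67·7.455 = 4.995
Arc 5: start y=0.000, vy=4.995 → t=1.018, apex=1.271, x_land=108.676, impact vy=-4.995
  bounce: vy ← 0.67·4.995 = 3.346

1 4.459 31.312 38.306
2 3.386 14.056 67.388
3 2.268 6.310 86.874
4 1.520 2.832 99.929
5 1.018 1.271 108.676
final: 108.676 3.346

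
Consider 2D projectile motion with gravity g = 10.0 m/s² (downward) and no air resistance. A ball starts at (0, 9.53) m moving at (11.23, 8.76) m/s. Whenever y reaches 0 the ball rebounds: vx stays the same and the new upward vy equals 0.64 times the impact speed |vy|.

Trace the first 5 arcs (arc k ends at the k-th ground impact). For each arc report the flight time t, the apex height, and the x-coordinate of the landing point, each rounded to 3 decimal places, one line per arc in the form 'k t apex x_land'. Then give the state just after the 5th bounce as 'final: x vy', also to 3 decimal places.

1 2.511 13.367 28.199
2 2.093 5.475 51.702
3 1.339 2.243 66.744
4 0.857 0.919 76.370
5 0.549 0.376 82.532
final: 82.532 1.756

Arc 1: start y=9.530, vy=8.760 → t=2.511, apex=13.367, x_land=28.199, impact vy=-16.350
  bounce: vy ← 0.64·16.350 = 10.464
Arc 2: start y=0.000, vy=10.464 → t=2.093, apex=5.475, x_land=51.702, impact vy=-10.464
  bounce: vy ← 0.64·10.464 = 6.697
Arc 3: start y=0.000, vy=6.697 → t=1.339, apex=2.243, x_land=66.744, impact vy=-6.697
  bounce: vy ← 0.64·6.697 = 4.286
Arc 4: start y=0.000, vy=4.286 → t=0.857, apex=0.919, x_land=76.370, impact vy=-4.286
  bounce: vy ← 0.64·4.286 = 2.743
Arc 5: start y=0.000, vy=2.743 → t=0.549, apex=0.376, x_land=82.532, impact vy=-2.743
  bounce: vy ← 0.64·2.743 = 1.756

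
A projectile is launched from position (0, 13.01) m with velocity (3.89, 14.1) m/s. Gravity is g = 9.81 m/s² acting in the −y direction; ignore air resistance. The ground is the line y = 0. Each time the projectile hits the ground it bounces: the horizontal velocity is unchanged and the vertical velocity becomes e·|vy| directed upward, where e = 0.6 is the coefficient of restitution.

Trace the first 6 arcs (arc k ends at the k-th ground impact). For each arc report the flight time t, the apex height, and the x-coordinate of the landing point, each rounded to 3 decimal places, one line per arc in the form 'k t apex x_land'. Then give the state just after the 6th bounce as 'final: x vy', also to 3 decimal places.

1 3.609 23.143 14.041
2 2.607 8.331 24.180
3 1.564 2.999 30.264
4 0.938 1.080 33.914
5 0.563 0.389 36.105
6 0.338 0.140 37.419
final: 37.419 0.994

Arc 1: start y=13.010, vy=14.100 → t=3.609, apex=23.143, x_land=14.041, impact vy=-21.309
  bounce: vy ← 0.6·21.309 = 12.785
Arc 2: start y=0.000, vy=12.785 → t=2.607, apex=8.331, x_land=24.180, impact vy=-12.785
  bounce: vy ← 0.6·12.785 = 7.671
Arc 3: start y=0.000, vy=7.671 → t=1.564, apex=2.999, x_land=30.264, impact vy=-7.671
  bounce: vy ← 0.6·7.671 = 4.603
Arc 4: start y=0.000, vy=4.603 → t=0.938, apex=1.080, x_land=33.914, impact vy=-4.603
  bounce: vy ← 0.6·4.603 = 2.762
Arc 5: start y=0.000, vy=2.762 → t=0.563, apex=0.389, x_land=36.105, impact vy=-2.762
  bounce: vy ← 0.6·2.762 = 1.657
Arc 6: start y=0.000, vy=1.657 → t=0.338, apex=0.140, x_land=37.419, impact vy=-1.657
  bounce: vy ← 0.6·1.657 = 0.994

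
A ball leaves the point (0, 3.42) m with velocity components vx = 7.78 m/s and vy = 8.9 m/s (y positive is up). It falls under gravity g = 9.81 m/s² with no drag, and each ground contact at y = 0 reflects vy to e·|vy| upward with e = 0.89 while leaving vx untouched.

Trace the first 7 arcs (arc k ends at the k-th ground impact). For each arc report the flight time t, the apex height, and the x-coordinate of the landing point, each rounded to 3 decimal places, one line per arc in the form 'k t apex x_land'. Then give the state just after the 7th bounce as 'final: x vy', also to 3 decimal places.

1 2.140 7.457 16.651
2 2.195 5.907 33.726
3 1.953 4.679 48.923
4 1.738 3.706 62.449
5 1.547 2.936 74.486
6 1.377 2.325 85.200
7 1.226 1.842 94.735
final: 94.735 5.350

Arc 1: start y=3.420, vy=8.900 → t=2.140, apex=7.457, x_land=16.651, impact vy=-12.096
  bounce: vy ← 0.89·12.096 = 10.765
Arc 2: start y=0.000, vy=10.765 → t=2.195, apex=5.907, x_land=33.726, impact vy=-10.765
  bounce: vy ← 0.89·10.765 = 9.581
Arc 3: start y=0.000, vy=9.581 → t=1.953, apex=4.679, x_land=48.923, impact vy=-9.581
  bounce: vy ← 0.89·9.581 = 8.527
Arc 4: start y=0.000, vy=8.527 → t=1.738, apex=3.706, x_land=62.449, impact vy=-8.527
  bounce: vy ← 0.89·8.527 = 7.589
Arc 5: start y=0.000, vy=7.589 → t=1.547, apex=2.936, x_land=74.486, impact vy=-7.589
  bounce: vy ← 0.89·7.589 = 6.754
Arc 6: start y=0.000, vy=6.754 → t=1.377, apex=2.325, x_land=85.200, impact vy=-6.754
  bounce: vy ← 0.89·6.754 = 6.011
Arc 7: start y=0.000, vy=6.011 → t=1.226, apex=1.842, x_land=94.735, impact vy=-6.011
  bounce: vy ← 0.89·6.011 = 5.350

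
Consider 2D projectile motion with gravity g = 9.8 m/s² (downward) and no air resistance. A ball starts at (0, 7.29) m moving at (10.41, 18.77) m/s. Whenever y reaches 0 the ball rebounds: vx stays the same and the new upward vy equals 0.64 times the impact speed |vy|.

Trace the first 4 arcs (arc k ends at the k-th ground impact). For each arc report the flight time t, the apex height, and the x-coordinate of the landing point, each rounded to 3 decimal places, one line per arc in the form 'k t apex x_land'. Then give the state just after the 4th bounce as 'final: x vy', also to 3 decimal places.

Arc 1: start y=7.290, vy=18.770 → t=4.186, apex=25.265, x_land=43.576, impact vy=-22.253
  bounce: vy ← 0.64·22.253 = 14.242
Arc 2: start y=0.000, vy=14.242 → t=2.907, apex=10.349, x_land=73.833, impact vy=-14.242
  bounce: vy ← 0.64·14.242 = 9.115
Arc 3: start y=0.000, vy=9.115 → t=1.860, apex=4.239, x_land=93.198, impact vy=-9.115
  bounce: vy ← 0.64·9.115 = 5.833
Arc 4: start y=0.000, vy=5.833 → t=1.191, apex=1.736, x_land=105.591, impact vy=-5.833
  bounce: vy ← 0.64·5.833 = 3.733

1 4.186 25.265 43.576
2 2.907 10.349 73.833
3 1.860 4.239 93.198
4 1.191 1.736 105.591
final: 105.591 3.733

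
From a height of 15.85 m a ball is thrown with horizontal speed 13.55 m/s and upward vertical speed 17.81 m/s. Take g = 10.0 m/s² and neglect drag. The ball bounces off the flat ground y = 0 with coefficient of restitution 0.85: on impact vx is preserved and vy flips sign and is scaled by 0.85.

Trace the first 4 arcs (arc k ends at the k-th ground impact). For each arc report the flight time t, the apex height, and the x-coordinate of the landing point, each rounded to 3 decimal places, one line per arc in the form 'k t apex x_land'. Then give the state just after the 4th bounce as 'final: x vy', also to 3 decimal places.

Arc 1: start y=15.850, vy=17.810 → t=4.299, apex=31.710, x_land=58.256, impact vy=-25.183
  bounce: vy ← 0.85·25.183 = 21.406
Arc 2: start y=0.000, vy=21.406 → t=4.281, apex=22.910, x_land=116.265, impact vy=-21.406
  bounce: vy ← 0.85·21.406 = 18.195
Arc 3: start y=0.000, vy=18.195 → t=3.639, apex=16.553, x_land=165.574, impact vy=-18.195
  bounce: vy ← 0.85·18.195 = 15.466
Arc 4: start y=0.000, vy=15.466 → t=3.093, apex=11.959, x_land=207.486, impact vy=-15.466
  bounce: vy ← 0.85·15.466 = 13.146

1 4.299 31.710 58.256
2 4.281 22.910 116.265
3 3.639 16.553 165.574
4 3.093 11.959 207.486
final: 207.486 13.146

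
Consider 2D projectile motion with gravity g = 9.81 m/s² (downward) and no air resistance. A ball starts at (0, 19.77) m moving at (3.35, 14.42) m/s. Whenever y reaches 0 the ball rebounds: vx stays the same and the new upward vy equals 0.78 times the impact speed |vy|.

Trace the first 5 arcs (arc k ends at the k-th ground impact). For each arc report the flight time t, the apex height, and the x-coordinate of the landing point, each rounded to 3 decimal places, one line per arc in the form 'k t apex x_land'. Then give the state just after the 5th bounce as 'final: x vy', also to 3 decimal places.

Arc 1: start y=19.770, vy=14.420 → t=3.958, apex=30.368, x_land=13.260, impact vy=-24.410
  bounce: vy ← 0.78·24.410 = 19.039
Arc 2: start y=0.000, vy=19.039 → t=3.882, apex=18.476, x_land=26.263, impact vy=-19.039
  bounce: vy ← 0.78·19.039 = 14.851
Arc 3: start y=0.000, vy=14.851 → t=3.028, apex=11.241, x_land=36.406, impact vy=-14.851
  bounce: vy ← 0.78·14.851 = 11.584
Arc 4: start y=0.000, vy=11.584 → t=2.362, apex=6.839, x_land=44.317, impact vy=-11.584
  bounce: vy ← 0.78·11.584 = 9.035
Arc 5: start y=0.000, vy=9.035 → t=1.842, apex=4.161, x_land=50.488, impact vy=-9.035
  bounce: vy ← 0.78·9.035 = 7.047

1 3.958 30.368 13.260
2 3.882 18.476 26.263
3 3.028 11.241 36.406
4 2.362 6.839 44.317
5 1.842 4.161 50.488
final: 50.488 7.047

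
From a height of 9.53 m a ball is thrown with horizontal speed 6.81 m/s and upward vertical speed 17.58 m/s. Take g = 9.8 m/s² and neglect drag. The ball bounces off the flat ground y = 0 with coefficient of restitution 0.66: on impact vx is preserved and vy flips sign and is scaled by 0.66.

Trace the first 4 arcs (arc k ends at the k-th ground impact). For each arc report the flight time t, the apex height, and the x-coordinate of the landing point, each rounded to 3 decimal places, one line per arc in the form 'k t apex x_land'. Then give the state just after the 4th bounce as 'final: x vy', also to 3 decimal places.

Arc 1: start y=9.530, vy=17.580 → t=4.066, apex=25.298, x_land=27.690, impact vy=-22.268
  bounce: vy ← 0.66·22.268 = 14.697
Arc 2: start y=0.000, vy=14.697 → t=2.999, apex=11.020, x_land=48.115, impact vy=-14.697
  bounce: vy ← 0.66·14.697 = 9.700
Arc 3: start y=0.000, vy=9.700 → t=1.980, apex=4.800, x_land=61.596, impact vy=-9.700
  bounce: vy ← 0.66·9.700 = 6.402
Arc 4: start y=0.000, vy=6.402 → t=1.306, apex=2.091, x_land=70.493, impact vy=-6.402
  bounce: vy ← 0.66·6.402 = 4.225

1 4.066 25.298 27.690
2 2.999 11.020 48.115
3 1.980 4.800 61.596
4 1.306 2.091 70.493
final: 70.493 4.225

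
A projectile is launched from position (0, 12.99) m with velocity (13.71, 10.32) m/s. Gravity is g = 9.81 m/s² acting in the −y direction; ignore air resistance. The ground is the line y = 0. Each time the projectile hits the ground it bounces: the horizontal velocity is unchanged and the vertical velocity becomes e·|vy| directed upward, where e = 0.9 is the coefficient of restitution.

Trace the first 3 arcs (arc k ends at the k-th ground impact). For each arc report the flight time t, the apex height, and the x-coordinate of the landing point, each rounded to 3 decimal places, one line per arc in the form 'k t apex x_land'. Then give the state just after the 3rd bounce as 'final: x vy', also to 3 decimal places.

1 2.990 18.418 40.990
2 3.488 14.919 88.810
3 3.139 12.084 131.849
final: 131.849 13.858

Arc 1: start y=12.990, vy=10.320 → t=2.990, apex=18.418, x_land=40.990, impact vy=-19.010
  bounce: vy ← 0.9·19.010 = 17.109
Arc 2: start y=0.000, vy=17.109 → t=3.488, apex=14.919, x_land=88.810, impact vy=-17.109
  bounce: vy ← 0.9·17.109 = 15.398
Arc 3: start y=0.000, vy=15.398 → t=3.139, apex=12.084, x_land=131.849, impact vy=-15.398
  bounce: vy ← 0.9·15.398 = 13.858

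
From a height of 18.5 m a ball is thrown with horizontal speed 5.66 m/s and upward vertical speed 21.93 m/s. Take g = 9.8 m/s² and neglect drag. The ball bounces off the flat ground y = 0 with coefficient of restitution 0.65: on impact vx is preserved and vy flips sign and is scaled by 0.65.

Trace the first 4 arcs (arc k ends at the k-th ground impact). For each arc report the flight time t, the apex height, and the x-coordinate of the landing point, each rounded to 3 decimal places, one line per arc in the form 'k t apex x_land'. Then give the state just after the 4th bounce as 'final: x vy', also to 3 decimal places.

1 5.201 43.037 29.440
2 3.853 18.183 51.246
3 2.504 7.682 65.420
4 1.628 3.246 74.633
final: 74.633 5.184

Arc 1: start y=18.500, vy=21.930 → t=5.201, apex=43.037, x_land=29.440, impact vy=-29.044
  bounce: vy ← 0.65·29.044 = 18.878
Arc 2: start y=0.000, vy=18.878 → t=3.853, apex=18.183, x_land=51.246, impact vy=-18.878
  bounce: vy ← 0.65·18.878 = 12.271
Arc 3: start y=0.000, vy=12.271 → t=2.504, apex=7.682, x_land=65.420, impact vy=-12.271
  bounce: vy ← 0.65·12.271 = 7.976
Arc 4: start y=0.000, vy=7.976 → t=1.628, apex=3.246, x_land=74.633, impact vy=-7.976
  bounce: vy ← 0.65·7.976 = 5.184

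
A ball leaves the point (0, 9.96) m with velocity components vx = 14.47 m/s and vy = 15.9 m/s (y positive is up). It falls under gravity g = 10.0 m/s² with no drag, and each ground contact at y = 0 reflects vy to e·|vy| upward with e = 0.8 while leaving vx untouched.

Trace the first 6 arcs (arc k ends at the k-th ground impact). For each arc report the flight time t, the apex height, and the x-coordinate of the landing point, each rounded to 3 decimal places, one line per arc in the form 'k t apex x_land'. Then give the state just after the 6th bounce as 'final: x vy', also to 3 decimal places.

Arc 1: start y=9.960, vy=15.900 → t=3.716, apex=22.601, x_land=53.771, impact vy=-21.261
  bounce: vy ← 0.8·21.261 = 17.008
Arc 2: start y=0.000, vy=17.008 → t=3.402, apex=14.464, x_land=102.994, impact vy=-17.008
  bounce: vy ← 0.8·17.008 = 13.607
Arc 3: start y=0.000, vy=13.607 → t=2.721, apex=9.257, x_land=142.372, impact vy=-13.607
  bounce: vy ← 0.8·13.607 = 10.885
Arc 4: start y=0.000, vy=10.885 → t=2.177, apex=5.925, x_land=173.874, impact vy=-10.885
  bounce: vy ← 0.8·10.885 = 8.708
Arc 5: start y=0.000, vy=8.708 → t=1.742, apex=3.792, x_land=199.076, impact vy=-8.708
  bounce: vy ← 0.8·8.708 = 6.967
Arc 6: start y=0.000, vy=6.967 → t=1.393, apex=2.427, x_land=219.237, impact vy=-6.967
  bounce: vy ← 0.8·6.967 = 5.573

1 3.716 22.601 53.771
2 3.402 14.464 102.994
3 2.721 9.257 142.372
4 2.177 5.925 173.874
5 1.742 3.792 199.076
6 1.393 2.427 219.237
final: 219.237 5.573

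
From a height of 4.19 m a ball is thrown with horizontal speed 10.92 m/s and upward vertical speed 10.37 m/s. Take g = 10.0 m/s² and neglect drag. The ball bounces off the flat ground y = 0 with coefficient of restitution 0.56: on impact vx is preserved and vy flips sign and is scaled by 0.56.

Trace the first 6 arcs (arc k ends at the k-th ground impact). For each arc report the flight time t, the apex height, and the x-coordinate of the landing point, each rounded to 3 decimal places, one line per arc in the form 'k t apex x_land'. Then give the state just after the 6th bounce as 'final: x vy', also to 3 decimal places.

Arc 1: start y=4.190, vy=10.370 → t=2.420, apex=9.567, x_land=26.429, impact vy=-13.832
  bounce: vy ← 0.56·13.832 = 7.746
Arc 2: start y=0.000, vy=7.746 → t=1.549, apex=3.000, x_land=43.347, impact vy=-7.746
  bounce: vy ← 0.56·7.746 = 4.338
Arc 3: start y=0.000, vy=4.338 → t=0.868, apex=0.941, x_land=52.821, impact vy=-4.338
  bounce: vy ← 0.56·4.338 = 2.429
Arc 4: start y=0.000, vy=2.429 → t=0.486, apex=0.295, x_land=58.126, impact vy=-2.429
  bounce: vy ← 0.56·2.429 = 1.360
Arc 5: start y=0.000, vy=1.360 → t=0.272, apex=0.093, x_land=61.097, impact vy=-1.360
  bounce: vy ← 0.56·1.360 = 0.762
Arc 6: start y=0.000, vy=0.762 → t=0.152, apex=0.029, x_land=62.761, impact vy=-0.762
  bounce: vy ← 0.56·0.762 = 0.427

1 2.420 9.567 26.429
2 1.549 3.000 43.347
3 0.868 0.941 52.821
4 0.486 0.295 58.126
5 0.272 0.093 61.097
6 0.152 0.029 62.761
final: 62.761 0.427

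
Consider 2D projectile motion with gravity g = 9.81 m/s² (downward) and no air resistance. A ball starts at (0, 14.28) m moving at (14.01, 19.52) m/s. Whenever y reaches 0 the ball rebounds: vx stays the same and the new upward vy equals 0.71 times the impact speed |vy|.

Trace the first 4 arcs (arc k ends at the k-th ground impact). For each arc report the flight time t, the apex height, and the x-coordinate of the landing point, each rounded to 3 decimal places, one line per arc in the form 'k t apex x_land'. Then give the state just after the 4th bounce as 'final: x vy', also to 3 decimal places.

1 4.611 33.701 64.600
2 3.722 16.988 116.747
3 2.643 8.564 153.771
4 1.876 4.317 180.058
final: 180.058 6.534

Arc 1: start y=14.280, vy=19.520 → t=4.611, apex=33.701, x_land=64.600, impact vy=-25.714
  bounce: vy ← 0.71·25.714 = 18.257
Arc 2: start y=0.000, vy=18.257 → t=3.722, apex=16.988, x_land=116.747, impact vy=-18.257
  bounce: vy ← 0.71·18.257 = 12.962
Arc 3: start y=0.000, vy=12.962 → t=2.643, apex=8.564, x_land=153.771, impact vy=-12.962
  bounce: vy ← 0.71·12.962 = 9.203
Arc 4: start y=0.000, vy=9.203 → t=1.876, apex=4.317, x_land=180.058, impact vy=-9.203
  bounce: vy ← 0.71·9.203 = 6.534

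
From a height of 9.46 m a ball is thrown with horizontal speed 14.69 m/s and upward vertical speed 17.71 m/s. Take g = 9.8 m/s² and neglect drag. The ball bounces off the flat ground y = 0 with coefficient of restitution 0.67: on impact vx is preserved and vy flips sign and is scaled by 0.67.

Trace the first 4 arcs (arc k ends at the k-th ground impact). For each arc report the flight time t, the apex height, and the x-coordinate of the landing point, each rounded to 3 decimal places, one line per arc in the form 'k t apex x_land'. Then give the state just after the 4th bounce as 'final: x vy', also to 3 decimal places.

Arc 1: start y=9.460, vy=17.710 → t=4.087, apex=25.462, x_land=60.034, impact vy=-22.340
  bounce: vy ← 0.67·22.340 = 14.968
Arc 2: start y=0.000, vy=14.968 → t=3.055, apex=11.430, x_land=104.906, impact vy=-14.968
  bounce: vy ← 0.67·14.968 = 10.028
Arc 3: start y=0.000, vy=10.028 → t=2.047, apex=5.131, x_land=134.970, impact vy=-10.028
  bounce: vy ← 0.67·10.028 = 6.719
Arc 4: start y=0.000, vy=6.719 → t=1.371, apex=2.303, x_land=155.113, impact vy=-6.719
  bounce: vy ← 0.67·6.719 = 4.502

1 4.087 25.462 60.034
2 3.055 11.430 104.906
3 2.047 5.131 134.970
4 1.371 2.303 155.113
final: 155.113 4.502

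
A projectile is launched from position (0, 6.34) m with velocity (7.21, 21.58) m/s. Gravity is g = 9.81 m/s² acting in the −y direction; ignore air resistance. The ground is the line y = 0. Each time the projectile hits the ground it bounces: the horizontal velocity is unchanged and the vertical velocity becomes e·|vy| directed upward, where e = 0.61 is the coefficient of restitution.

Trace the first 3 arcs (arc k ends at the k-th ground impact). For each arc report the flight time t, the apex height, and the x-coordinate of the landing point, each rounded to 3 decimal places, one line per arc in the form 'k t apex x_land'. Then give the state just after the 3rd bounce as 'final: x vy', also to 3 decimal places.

1 4.676 30.076 33.714
2 3.021 11.191 55.495
3 1.843 4.164 68.782
final: 68.782 5.514

Arc 1: start y=6.340, vy=21.580 → t=4.676, apex=30.076, x_land=33.714, impact vy=-24.292
  bounce: vy ← 0.61·24.292 = 14.818
Arc 2: start y=0.000, vy=14.818 → t=3.021, apex=11.191, x_land=55.495, impact vy=-14.818
  bounce: vy ← 0.61·14.818 = 9.039
Arc 3: start y=0.000, vy=9.039 → t=1.843, apex=4.164, x_land=68.782, impact vy=-9.039
  bounce: vy ← 0.61·9.039 = 5.514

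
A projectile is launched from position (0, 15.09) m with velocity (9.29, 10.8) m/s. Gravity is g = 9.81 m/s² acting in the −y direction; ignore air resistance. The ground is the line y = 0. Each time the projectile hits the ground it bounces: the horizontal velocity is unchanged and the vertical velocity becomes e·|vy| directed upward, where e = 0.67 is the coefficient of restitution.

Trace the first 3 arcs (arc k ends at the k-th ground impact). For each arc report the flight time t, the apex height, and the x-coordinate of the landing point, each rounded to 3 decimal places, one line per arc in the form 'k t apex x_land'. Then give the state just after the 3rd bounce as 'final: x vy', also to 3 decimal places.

Arc 1: start y=15.090, vy=10.800 → t=3.172, apex=21.035, x_land=29.466, impact vy=-20.315
  bounce: vy ← 0.67·20.315 = 13.611
Arc 2: start y=0.000, vy=13.611 → t=2.775, apex=9.443, x_land=55.245, impact vy=-13.611
  bounce: vy ← 0.67·13.611 = 9.119
Arc 3: start y=0.000, vy=9.119 → t=1.859, apex=4.239, x_land=72.517, impact vy=-9.119
  bounce: vy ← 0.67·9.119 = 6.110

1 3.172 21.035 29.466
2 2.775 9.443 55.245
3 1.859 4.239 72.517
final: 72.517 6.110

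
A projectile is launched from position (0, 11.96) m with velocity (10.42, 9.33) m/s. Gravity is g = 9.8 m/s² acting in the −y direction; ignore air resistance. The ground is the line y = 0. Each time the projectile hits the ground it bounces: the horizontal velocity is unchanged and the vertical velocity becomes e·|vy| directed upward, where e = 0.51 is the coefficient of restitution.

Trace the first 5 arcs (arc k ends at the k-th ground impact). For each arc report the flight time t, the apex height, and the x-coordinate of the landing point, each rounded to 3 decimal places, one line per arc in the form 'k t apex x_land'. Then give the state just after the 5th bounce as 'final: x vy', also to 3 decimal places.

Arc 1: start y=11.960, vy=9.330 → t=2.782, apex=16.401, x_land=28.984, impact vy=-17.929
  bounce: vy ← 0.51·17.929 = 9.144
Arc 2: start y=0.000, vy=9.144 → t=1.866, apex=4.266, x_land=48.429, impact vy=-9.144
  bounce: vy ← 0.51·9.144 = 4.663
Arc 3: start y=0.000, vy=4.663 → t=0.952, apex=1.110, x_land=58.346, impact vy=-4.663
  bounce: vy ← 0.51·4.663 = 2.378
Arc 4: start y=0.000, vy=2.378 → t=0.485, apex=0.289, x_land=63.404, impact vy=-2.378
  bounce: vy ← 0.51·2.378 = 1.213
Arc 5: start y=0.000, vy=1.213 → t=0.248, apex=0.075, x_land=65.983, impact vy=-1.213
  bounce: vy ← 0.51·1.213 = 0.619

1 2.782 16.401 28.984
2 1.866 4.266 48.429
3 0.952 1.110 58.346
4 0.485 0.289 63.404
5 0.248 0.075 65.983
final: 65.983 0.619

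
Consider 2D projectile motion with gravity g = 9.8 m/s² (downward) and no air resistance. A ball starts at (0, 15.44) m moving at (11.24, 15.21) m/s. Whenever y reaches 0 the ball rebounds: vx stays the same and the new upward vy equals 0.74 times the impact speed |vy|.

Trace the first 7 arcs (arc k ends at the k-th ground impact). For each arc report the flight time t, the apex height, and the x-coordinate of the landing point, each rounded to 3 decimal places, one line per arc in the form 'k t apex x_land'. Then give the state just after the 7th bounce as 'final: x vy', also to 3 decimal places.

Arc 1: start y=15.440, vy=15.210 → t=3.910, apex=27.243, x_land=43.948, impact vy=-23.108
  bounce: vy ← 0.74·23.108 = 17.100
Arc 2: start y=0.000, vy=17.100 → t=3.490, apex=14.918, x_land=83.173, impact vy=-17.100
  bounce: vy ← 0.74·17.100 = 12.654
Arc 3: start y=0.000, vy=12.654 → t=2.582, apex=8.169, x_land=112.199, impact vy=-12.654
  bounce: vy ← 0.74·12.654 = 9.364
Arc 4: start y=0.000, vy=9.364 → t=1.911, apex=4.474, x_land=133.679, impact vy=-9.364
  bounce: vy ← 0.74·9.364 = 6.929
Arc 5: start y=0.000, vy=6.929 → t=1.414, apex=2.450, x_land=149.573, impact vy=-6.929
  bounce: vy ← 0.74·6.929 = 5.128
Arc 6: start y=0.000, vy=5.128 → t=1.046, apex=1.341, x_land=161.335, impact vy=-5.128
  bounce: vy ← 0.74·5.128 = 3.794
Arc 7: start y=0.000, vy=3.794 → t=0.774, apex=0.735, x_land=170.039, impact vy=-3.794
  bounce: vy ← 0.74·3.794 = 2.808

1 3.910 27.243 43.948
2 3.490 14.918 83.173
3 2.582 8.169 112.199
4 1.911 4.474 133.679
5 1.414 2.450 149.573
6 1.046 1.341 161.335
7 0.774 0.735 170.039
final: 170.039 2.808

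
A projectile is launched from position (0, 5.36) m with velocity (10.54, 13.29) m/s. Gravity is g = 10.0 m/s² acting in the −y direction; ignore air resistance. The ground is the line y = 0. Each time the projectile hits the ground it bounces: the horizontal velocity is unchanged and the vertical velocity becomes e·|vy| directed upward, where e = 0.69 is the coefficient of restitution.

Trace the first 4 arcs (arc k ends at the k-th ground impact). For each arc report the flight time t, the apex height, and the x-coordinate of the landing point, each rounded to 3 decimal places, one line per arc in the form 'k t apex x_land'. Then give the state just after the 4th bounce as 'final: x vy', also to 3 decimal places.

Arc 1: start y=5.360, vy=13.290 → t=3.014, apex=14.191, x_land=31.764, impact vy=-16.847
  bounce: vy ← 0.69·16.847 = 11.624
Arc 2: start y=0.000, vy=11.624 → t=2.325, apex=6.756, x_land=56.269, impact vy=-11.624
  bounce: vy ← 0.69·11.624 = 8.021
Arc 3: start y=0.000, vy=8.021 → t=1.604, apex=3.217, x_land=73.177, impact vy=-8.021
  bounce: vy ← 0.69·8.021 = 5.534
Arc 4: start y=0.000, vy=5.534 → t=1.107, apex=1.531, x_land=84.843, impact vy=-5.534
  bounce: vy ← 0.69·5.534 = 3.819

1 3.014 14.191 31.764
2 2.325 6.756 56.269
3 1.604 3.217 73.177
4 1.107 1.531 84.843
final: 84.843 3.819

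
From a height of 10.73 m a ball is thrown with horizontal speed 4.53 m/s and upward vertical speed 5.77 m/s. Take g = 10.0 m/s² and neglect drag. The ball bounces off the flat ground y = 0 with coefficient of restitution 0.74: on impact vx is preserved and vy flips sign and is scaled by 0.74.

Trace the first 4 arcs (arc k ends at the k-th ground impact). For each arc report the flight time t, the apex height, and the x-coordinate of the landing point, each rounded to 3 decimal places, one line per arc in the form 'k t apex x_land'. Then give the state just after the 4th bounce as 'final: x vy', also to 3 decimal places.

Arc 1: start y=10.730, vy=5.770 → t=2.151, apex=12.395, x_land=9.746, impact vy=-15.745
  bounce: vy ← 0.74·15.745 = 11.651
Arc 2: start y=0.000, vy=11.651 → t=2.330, apex=6.787, x_land=20.302, impact vy=-11.651
  bounce: vy ← 0.74·11.651 = 8.622
Arc 3: start y=0.000, vy=8.622 → t=1.724, apex=3.717, x_land=28.113, impact vy=-8.622
  bounce: vy ← 0.74·8.622 = 6.380
Arc 4: start y=0.000, vy=6.380 → t=1.276, apex=2.035, x_land=33.894, impact vy=-6.380
  bounce: vy ← 0.74·6.380 = 4.721

1 2.151 12.395 9.746
2 2.330 6.787 20.302
3 1.724 3.717 28.113
4 1.276 2.035 33.894
final: 33.894 4.721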